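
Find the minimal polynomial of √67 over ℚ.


√67 satisfies x² - 67 = 0, irreducible over ℚ since 67 is squarefree

Minimal polynomial: x² - 67


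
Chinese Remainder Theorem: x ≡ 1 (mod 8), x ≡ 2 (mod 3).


m₁ = 8, m₂ = 3, gcd = 1, so CRT applies. M = m₁·m₂ = 24
Let M₁ = M/m₁ = 3, M₂ = M/m₂ = 8
Find y₁ ≡ M₁⁻¹ (mod m₁): 3⁻¹ ≡ 3 (mod 8)
Find y₂ ≡ M₂⁻¹ (mod m₂): 8⁻¹ ≡ 2 (mod 3)
x = a₁·M₁·y₁ + a₂·M₂·y₂ = 1·3·3 + 2·8·2 = 41
Reduce mod 24: x ≡ 17
Check: 17 mod 8 = 1 ✓, 17 mod 3 = 2 ✓

x ≡ 17 (mod 24)


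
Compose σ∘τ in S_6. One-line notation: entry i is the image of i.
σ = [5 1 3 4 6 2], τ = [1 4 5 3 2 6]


σ∘τ: apply τ first, then σ
1 →τ 1 →σ 5
2 →τ 4 →σ 4
3 →τ 5 →σ 6
4 →τ 3 →σ 3
5 →τ 2 →σ 1
6 →τ 6 →σ 2

σ∘τ = [5 4 6 3 1 2]


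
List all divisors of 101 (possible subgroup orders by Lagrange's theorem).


Lagrange's theorem: |H| divides |G|
|G| = 101
Divisors of 101: 1, 101

Possible subgroup orders: {1, 101}


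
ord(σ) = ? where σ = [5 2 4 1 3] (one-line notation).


Cycle decomposition: (1 5 3 4)
Cycle lengths: 4
Order = lcm(4) = 4

ord(σ) = 4


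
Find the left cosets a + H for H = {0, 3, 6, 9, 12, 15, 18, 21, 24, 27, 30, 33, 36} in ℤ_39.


H = {0, 3, 6, 9, 12, 15, 18, 21, 24, 27, 30, 33, 36}, |H| = 13
Number of cosets = |G|/|H| = 39/13 = 3
0 + H = {0, 3, 6, 9, 12, 15, 18, 21, 24, 27, 30, 33, 36}
1 + H = {1, 4, 7, 10, 13, 16, 19, 22, 25, 28, 31, 34, 37}
2 + H = {2, 5, 8, 11, 14, 17, 20, 23, 26, 29, 32, 35, 38}

Cosets: 0+H={0,3,6,9,12,15,18,21,24,27,30,33,36}; 1+H={1,4,7,10,13,16,19,22,25,28,31,34,37}; 2+H={2,5,8,11,14,17,20,23,26,29,32,35,38}


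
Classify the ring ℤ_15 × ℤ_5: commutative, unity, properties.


Direct product ring; commutative with unity (1,1); but (1,0)·(0,1) = (0,0) gives zero divisors, so not an integral domain
Commutative: Yes
Integral domain: No
Has unity: Yes

ℤ_15 × ℤ_5: Commutative=Yes, Unity=Yes


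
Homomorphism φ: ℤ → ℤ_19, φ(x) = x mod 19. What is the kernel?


Kernel = preimage of identity
ker(φ) = {x ∈ ℤ : x ≡ 0 (mod 19)} = 19ℤ = {0, ±19, ±38, ...}

ker(φ) = 19ℤ


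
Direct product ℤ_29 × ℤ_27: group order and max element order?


|ℤ_29 × ℤ_27| = 29 × 27 = 783
Max element order = lcm(29,27) = 783
Cyclic? Yes (gcd=1)

|ℤ_29×ℤ_27| = 783, max element order = 783


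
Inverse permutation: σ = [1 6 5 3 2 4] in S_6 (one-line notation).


To find σ⁻¹, swap domain and range:
σ(1) = 1 → σ⁻¹(1) = 1
σ(2) = 6 → σ⁻¹(6) = 2
σ(3) = 5 → σ⁻¹(5) = 3
σ(4) = 3 → σ⁻¹(3) = 4
σ(5) = 2 → σ⁻¹(2) = 5
σ(6) = 4 → σ⁻¹(4) = 6

σ⁻¹ = [1 5 4 6 3 2]


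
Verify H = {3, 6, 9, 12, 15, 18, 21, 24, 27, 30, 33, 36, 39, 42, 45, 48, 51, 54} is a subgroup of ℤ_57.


Subgroup test for H = {3, 6, 9, 12, 15, 18, 21, 24, 27, 30, 33, 36, 39, 42, 45, 48, 51, 54} in (ℤ_57, +):
(1) 0 ∈ H? No
(2) Closure: for all a,b ∈ H, (a+b) mod 57 ∈ H? No  [counterexample: 3 + 54 = 0 ∉ H]
(3) Inverses: for all a ∈ H, -a mod 57 ∈ H? Yes

No, H is not a subgroup of ℤ_57


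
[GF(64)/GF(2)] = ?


GF(64) = GF(2^6), so the extension degree is 6

[GF(64)/GF(2)] = 6


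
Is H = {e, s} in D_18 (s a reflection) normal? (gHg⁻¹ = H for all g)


H = {e, s} in D_18 (s a reflection)
r·s·r⁻¹ = sr⁻² ≠ s for n ≥ 3, so {e, s} is not closed under conjugation

No, not a normal subgroup


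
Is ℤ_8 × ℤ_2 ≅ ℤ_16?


Comparing ℤ_8 × ℤ_2 and ℤ_16:
gcd(8,2) = 2 ≠ 1. Max element order in ℤ_8×ℤ_2 is lcm(8,2) = 8 < 16, so it has no element of order 16

No, ℤ_8 × ℤ_2 ≇ ℤ_16


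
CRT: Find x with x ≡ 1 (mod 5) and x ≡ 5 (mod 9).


m₁ = 5, m₂ = 9, gcd = 1, so CRT applies. M = m₁·m₂ = 45
Let M₁ = M/m₁ = 9, M₂ = M/m₂ = 5
Find y₁ ≡ M₁⁻¹ (mod m₁): 9⁻¹ ≡ 4 (mod 5)
Find y₂ ≡ M₂⁻¹ (mod m₂): 5⁻¹ ≡ 2 (mod 9)
x = a₁·M₁·y₁ + a₂·M₂·y₂ = 1·9·4 + 5·5·2 = 86
Reduce mod 45: x ≡ 41
Check: 41 mod 5 = 1 ✓, 41 mod 9 = 5 ✓

x ≡ 41 (mod 45)


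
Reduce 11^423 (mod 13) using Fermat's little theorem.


Fermat's little theorem: if p is prime and gcd(a,p)=1, then a^(p-1) ≡ 1 (mod p)
p = 13 is prime, gcd(11,13) = 1
Reduce exponent: 423 mod 12 = 3
So 11^423 ≡ 11^3 (mod 13)
11^3 mod 13 = 5

11^423 ≡ 5 (mod 13)


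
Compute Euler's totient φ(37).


Factor n: 37 = 37
φ(n) = n · ∏(1 - 1/p) over distinct primes p | n
φ(37) = 37 · (1 - 1/37) = 36

φ(37) = 36


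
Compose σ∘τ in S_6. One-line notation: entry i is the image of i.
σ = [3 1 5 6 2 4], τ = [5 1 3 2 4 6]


σ∘τ: apply τ first, then σ
1 →τ 5 →σ 2
2 →τ 1 →σ 3
3 →τ 3 →σ 5
4 →τ 2 →σ 1
5 →τ 4 →σ 6
6 →τ 6 →σ 4

σ∘τ = [2 3 5 1 6 4]


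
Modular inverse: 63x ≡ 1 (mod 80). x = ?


Use the extended Euclidean algorithm to write 1 = 63·s + 80·t; then s mod 80 is the inverse.
Euclidean algorithm:
  63 = 0·80 + 63
  80 = 1·63 + 17
  63 = 3·17 + 12
  17 = 1·12 + 5
  12 = 2·5 + 2
  5 = 2·2 + 1
  2 = 2·1 + 0
gcd(63,80) = 1
Back-substitution gives: 63·(-33) + 80·(26) = 1
So 63⁻¹ ≡ -33 ≡ 47 (mod 80)
Check: 63 × 47 = 2961 ≡ 1 (mod 80) ✓

63⁻¹ ≡ 47 (mod 80)


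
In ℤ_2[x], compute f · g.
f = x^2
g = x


Expand and collect like terms; reduce coefficients mod 2:
x^0: 0·0 = 0 ≡ 0 (mod 2)
x^1: 0·1 + 0·0 = 0 ≡ 0 (mod 2)
x^2: 0·1 + 1·0 = 0 ≡ 0 (mod 2)
x^3: 1·1 = 1 ≡ 1 (mod 2)
Result: x^3

f · g = x^3


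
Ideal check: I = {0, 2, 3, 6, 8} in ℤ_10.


Check ideal conditions for I = {0, 2, 3, 6, 8} in ℤ_10:
(1) I is an additive subgroup? No
(2) For r ∈ ℤ_10 and a ∈ I: r·a ∈ I? No  [counterexample: r=2, a=2, r·a mod 10 = 4 ∉ I]

No, I is not an ideal of ℤ_10


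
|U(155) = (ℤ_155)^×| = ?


U(n) is the group of units mod n; |U(n)| = φ(n)
|U(155)| = φ(155) = 120

|U(155) = (ℤ_155)^×| = 120


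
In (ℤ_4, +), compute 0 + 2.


Operation: addition mod 4
0 + 2 = (a + b) mod 4 with a = 0, b = 2

0 + 2 = 2


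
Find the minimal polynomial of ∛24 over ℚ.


∛24 satisfies x³ - 24 = 0, irreducible over ℚ (no rational root; 24 is not a perfect cube)

Minimal polynomial: x³ - 24


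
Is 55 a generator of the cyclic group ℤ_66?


g generates ℤ_n iff gcd(g, n) = 1
gcd(55, 66) = 11
Since gcd = 11 ≠ 1, ⟨55⟩ has order 6 < 66, so 55 is not a generator.

No, 55 does not generate ℤ_66


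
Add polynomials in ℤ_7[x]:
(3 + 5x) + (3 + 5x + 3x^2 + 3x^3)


Add coefficients mod 7:
x^0: 3 + 3 = 6 (mod 7)
x^1: 5 + 5 = 3 (mod 7)
x^2: 0 + 3 = 3 (mod 7)
x^3: 0 + 3 = 3 (mod 7)
Result: 6 + 3x + 3x^2 + 3x^3

f + g = 6 + 3x + 3x^2 + 3x^3


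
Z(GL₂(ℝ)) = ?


Z(G) = {g ∈ G | gx = xg for all x ∈ G}
Only scalar multiples of the identity commute with all invertible matrices

Z(GL₂(ℝ)) = {aI : a ∈ ℝ, a ≠ 0}


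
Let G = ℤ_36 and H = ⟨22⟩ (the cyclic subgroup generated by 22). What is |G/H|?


|⟨22⟩| = n / gcd(22, 36) = 36 / 2 = 18
H is normal (ℤ_36 is abelian).
|G/H| = |G| / |H| = 36 / 18 = 2

|G/H| = 2


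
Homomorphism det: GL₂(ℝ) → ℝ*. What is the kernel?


Kernel = preimage of identity
ker(det) = {A | det(A) = 1} = SL₂(ℝ)

ker(det) = SL₂(ℝ)


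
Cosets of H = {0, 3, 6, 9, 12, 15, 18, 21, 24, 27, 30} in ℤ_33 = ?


H = {0, 3, 6, 9, 12, 15, 18, 21, 24, 27, 30}, |H| = 11
Number of cosets = |G|/|H| = 33/11 = 3
0 + H = {0, 3, 6, 9, 12, 15, 18, 21, 24, 27, 30}
1 + H = {1, 4, 7, 10, 13, 16, 19, 22, 25, 28, 31}
2 + H = {2, 5, 8, 11, 14, 17, 20, 23, 26, 29, 32}

Cosets: 0+H={0,3,6,9,12,15,18,21,24,27,30}; 1+H={1,4,7,10,13,16,19,22,25,28,31}; 2+H={2,5,8,11,14,17,20,23,26,29,32}


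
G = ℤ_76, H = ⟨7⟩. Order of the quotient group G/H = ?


|⟨7⟩| = n / gcd(7, 76) = 76 / 1 = 76
H is normal (ℤ_76 is abelian).
|G/H| = |G| / |H| = 76 / 76 = 1

|G/H| = 1


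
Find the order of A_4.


|A_n| = n!/2 (even permutations)
|A_4| = 4!/2 = 24/2 = 12

|A_4| = 12


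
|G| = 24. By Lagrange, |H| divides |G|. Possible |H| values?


Lagrange's theorem: |H| divides |G|
|G| = 24
Divisors of 24: 1, 2, 3, 4, 6, 8, 12, 24

Possible subgroup orders: {1, 2, 3, 4, 6, 8, 12, 24}


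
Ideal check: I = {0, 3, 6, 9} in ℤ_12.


Check ideal conditions for I = {0, 3, 6, 9} in ℤ_12:
(1) I is an additive subgroup? Yes
(2) For r ∈ ℤ_12 and a ∈ I: r·a ∈ I? Yes

Yes, I is an ideal of ℤ_12


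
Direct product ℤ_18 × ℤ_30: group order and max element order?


|ℤ_18 × ℤ_30| = 18 × 30 = 540
Max element order = lcm(18,30) = 90
Cyclic? No (gcd=6)

|ℤ_18×ℤ_30| = 540, max element order = 90


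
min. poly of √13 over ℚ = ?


√13 satisfies x² - 13 = 0, irreducible over ℚ since 13 is squarefree

Minimal polynomial: x² - 13


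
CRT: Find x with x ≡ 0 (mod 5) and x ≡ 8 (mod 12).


m₁ = 5, m₂ = 12, gcd = 1, so CRT applies. M = m₁·m₂ = 60
Let M₁ = M/m₁ = 12, M₂ = M/m₂ = 5
Find y₁ ≡ M₁⁻¹ (mod m₁): 12⁻¹ ≡ 3 (mod 5)
Find y₂ ≡ M₂⁻¹ (mod m₂): 5⁻¹ ≡ 5 (mod 12)
x = a₁·M₁·y₁ + a₂·M₂·y₂ = 0·12·3 + 8·5·5 = 200
Reduce mod 60: x ≡ 20
Check: 20 mod 5 = 0 ✓, 20 mod 12 = 8 ✓

x ≡ 20 (mod 60)


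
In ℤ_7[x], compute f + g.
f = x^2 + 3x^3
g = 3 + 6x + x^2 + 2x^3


Add coefficients mod 7:
x^0: 0 + 3 = 3 (mod 7)
x^1: 0 + 6 = 6 (mod 7)
x^2: 1 + 1 = 2 (mod 7)
x^3: 3 + 2 = 5 (mod 7)
Result: 3 + 6x + 2x^2 + 5x^3

f + g = 3 + 6x + 2x^2 + 5x^3


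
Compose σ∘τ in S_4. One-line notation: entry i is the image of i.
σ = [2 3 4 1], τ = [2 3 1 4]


σ∘τ: apply τ first, then σ
1 →τ 2 →σ 3
2 →τ 3 →σ 4
3 →τ 1 →σ 2
4 →τ 4 →σ 1

σ∘τ = [3 4 2 1]


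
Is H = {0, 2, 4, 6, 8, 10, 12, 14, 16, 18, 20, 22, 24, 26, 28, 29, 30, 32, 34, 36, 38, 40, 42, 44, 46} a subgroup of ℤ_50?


Subgroup test for H = {0, 2, 4, 6, 8, 10, 12, 14, 16, 18, 20, 22, 24, 26, 28, 29, 30, 32, 34, 36, 38, 40, 42, 44, 46} in (ℤ_50, +):
(1) 0 ∈ H? Yes
(2) Closure: for all a,b ∈ H, (a+b) mod 50 ∈ H? No  [counterexample: 2 + 29 = 31 ∉ H]
(3) Inverses: for all a ∈ H, -a mod 50 ∈ H? No

No, H is not a subgroup of ℤ_50


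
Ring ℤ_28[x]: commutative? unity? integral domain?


ℤ_28 has zero divisors (2·14 ≡ 0), and these lift to constant zero divisors in ℤ_28[x]; so not an integral domain
Commutative: Yes
Integral domain: No
Has unity: Yes

ℤ_28[x]: Commutative=Yes, Unity=Yes


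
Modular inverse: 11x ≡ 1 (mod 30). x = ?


Use the extended Euclidean algorithm to write 1 = 11·s + 30·t; then s mod 30 is the inverse.
Euclidean algorithm:
  11 = 0·30 + 11
  30 = 2·11 + 8
  11 = 1·8 + 3
  8 = 2·3 + 2
  3 = 1·2 + 1
  2 = 2·1 + 0
gcd(11,30) = 1
Back-substitution gives: 11·(11) + 30·(-4) = 1
So 11⁻¹ ≡ 11 ≡ 11 (mod 30)
Check: 11 × 11 = 121 ≡ 1 (mod 30) ✓

11⁻¹ ≡ 11 (mod 30)


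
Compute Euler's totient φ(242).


Factor n: 242 = 2 × 11^2
φ(n) = n · ∏(1 - 1/p) over distinct primes p | n
φ(242) = 242 · (1 - 1/2) · (1 - 1/11) = 110

φ(242) = 110


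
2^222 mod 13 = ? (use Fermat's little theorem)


Fermat's little theorem: if p is prime and gcd(a,p)=1, then a^(p-1) ≡ 1 (mod p)
p = 13 is prime, gcd(2,13) = 1
Reduce exponent: 222 mod 12 = 6
So 2^222 ≡ 2^6 (mod 13)
2^6 mod 13 = 12

2^222 ≡ 12 (mod 13)


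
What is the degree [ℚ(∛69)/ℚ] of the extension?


∛69 has minimal polynomial x³ - 69 (irreducible over ℚ since 69 is not a perfect cube)

[ℚ(∛69)/ℚ] = 3


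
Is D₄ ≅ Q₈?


Comparing D₄ and Q₈:
D₄ has 5 elements of order 2; Q₈ has only 1

No, D₄ ≇ Q₈


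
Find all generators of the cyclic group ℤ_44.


g generates ℤ_n iff gcd(g,n) = 1
Prime factors of 44: 2, 11
Generators are g ∈ {1,...,43} not divisible by any of these primes.
Generators: {1, 3, 5, 7, 9, 13, 15, 17, 19, 21, 23, 25, 27, 29, 31, 35, 37, 39, 41, 43}
Number of generators = φ(44) = 20

Generators of ℤ_44 = {1, 3, 5, 7, 9, 13, 15, 17, 19, 21, 23, 25, 27, 29, 31, 35, 37, 39, 41, 43}


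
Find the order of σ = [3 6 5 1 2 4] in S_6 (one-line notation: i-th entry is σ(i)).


Cycle decomposition: (1 3 5 2 6 4)
Cycle lengths: 6
Order = lcm(6) = 6

ord(σ) = 6


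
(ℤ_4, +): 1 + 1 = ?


Operation: addition mod 4
1 + 1 = (a + b) mod 4 with a = 1, b = 1

1 + 1 = 2


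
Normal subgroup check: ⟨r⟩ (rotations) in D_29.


H = ⟨r⟩ (rotations) in D_29
The rotation subgroup ⟨r⟩ has index 2 in D_29, so it is normal

Yes, normal subgroup


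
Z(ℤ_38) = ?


Z(G) = {g ∈ G | gx = xg for all x ∈ G}
ℤ_38 is abelian, so Z(G) = G

Z(ℤ_38) = ℤ_38


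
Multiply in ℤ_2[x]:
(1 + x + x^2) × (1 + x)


Expand and collect like terms; reduce coefficients mod 2:
x^0: 1·1 = 1 ≡ 1 (mod 2)
x^1: 1·1 + 1·1 = 2 ≡ 0 (mod 2)
x^2: 1·1 + 1·1 = 2 ≡ 0 (mod 2)
x^3: 1·1 = 1 ≡ 1 (mod 2)
Result: 1 + x^3

f · g = 1 + x^3


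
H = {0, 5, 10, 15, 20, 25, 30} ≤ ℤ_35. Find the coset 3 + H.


3 + H = {3 + h (mod 35) : h ∈ H}
3+0=3, 3+5=8, 3+10=13, 3+15=18, 3+20=23, 3+25=28, 3+30=33

3 + H = {3, 8, 13, 18, 23, 28, 33}


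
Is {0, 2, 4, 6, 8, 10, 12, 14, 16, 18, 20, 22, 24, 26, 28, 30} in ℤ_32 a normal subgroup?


H = {0, 2, 4, 6, 8, 10, 12, 14, 16, 18, 20, 22, 24, 26, 28, 30} in ℤ_32
ℤ_32 is abelian; every subgroup of an abelian group is normal

Yes, normal subgroup


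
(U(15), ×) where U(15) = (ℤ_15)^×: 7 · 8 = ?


Operation: multiplication mod 15
7 · 8 = (a × b) mod 15 with a = 7, b = 8

7 · 8 = 11


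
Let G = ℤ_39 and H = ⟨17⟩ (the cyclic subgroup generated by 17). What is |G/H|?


|⟨17⟩| = n / gcd(17, 39) = 39 / 1 = 39
H is normal (ℤ_39 is abelian).
|G/H| = |G| / |H| = 39 / 39 = 1

|G/H| = 1


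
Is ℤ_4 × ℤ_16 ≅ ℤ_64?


Comparing ℤ_4 × ℤ_16 and ℤ_64:
gcd(4,16) = 4 ≠ 1. Max element order in ℤ_4×ℤ_16 is lcm(4,16) = 16 < 64, so it has no element of order 64

No, ℤ_4 × ℤ_16 ≇ ℤ_64


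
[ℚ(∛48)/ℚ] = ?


∛48 has minimal polynomial x³ - 48 (irreducible over ℚ since 48 is not a perfect cube)

[ℚ(∛48)/ℚ] = 3


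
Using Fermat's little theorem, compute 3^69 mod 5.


Fermat's little theorem: if p is prime and gcd(a,p)=1, then a^(p-1) ≡ 1 (mod p)
p = 5 is prime, gcd(3,5) = 1
Reduce exponent: 69 mod 4 = 1
So 3^69 ≡ 3^1 (mod 5)
3^1 mod 5 = 3

3^69 ≡ 3 (mod 5)


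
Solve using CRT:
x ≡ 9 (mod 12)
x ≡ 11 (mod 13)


m₁ = 12, m₂ = 13, gcd = 1, so CRT applies. M = m₁·m₂ = 156
Let M₁ = M/m₁ = 13, M₂ = M/m₂ = 12
Find y₁ ≡ M₁⁻¹ (mod m₁): 13⁻¹ ≡ 1 (mod 12)
Find y₂ ≡ M₂⁻¹ (mod m₂): 12⁻¹ ≡ 12 (mod 13)
x = a₁·M₁·y₁ + a₂·M₂·y₂ = 9·13·1 + 11·12·12 = 1701
Reduce mod 156: x ≡ 141
Check: 141 mod 12 = 9 ✓, 141 mod 13 = 11 ✓

x ≡ 141 (mod 156)


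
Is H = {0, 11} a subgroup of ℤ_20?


Subgroup test for H = {0, 11} in (ℤ_20, +):
(1) 0 ∈ H? Yes
(2) Closure: for all a,b ∈ H, (a+b) mod 20 ∈ H? No  [counterexample: 11 + 11 = 2 ∉ H]
(3) Inverses: for all a ∈ H, -a mod 20 ∈ H? No

No, H is not a subgroup of ℤ_20


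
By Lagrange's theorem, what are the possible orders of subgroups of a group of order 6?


Lagrange's theorem: |H| divides |G|
|G| = 6
Divisors of 6: 1, 2, 3, 6

Possible subgroup orders: {1, 2, 3, 6}


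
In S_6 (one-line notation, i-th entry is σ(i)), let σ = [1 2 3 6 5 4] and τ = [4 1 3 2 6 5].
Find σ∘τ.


σ∘τ: apply τ first, then σ
1 →τ 4 →σ 6
2 →τ 1 →σ 1
3 →τ 3 →σ 3
4 →τ 2 →σ 2
5 →τ 6 →σ 4
6 →τ 5 →σ 5

σ∘τ = [6 1 3 2 4 5]


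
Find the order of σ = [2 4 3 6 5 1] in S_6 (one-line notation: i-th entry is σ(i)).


Cycle decomposition: (1 2 4 6)
Cycle lengths: 4
Order = lcm(4) = 4

ord(σ) = 4


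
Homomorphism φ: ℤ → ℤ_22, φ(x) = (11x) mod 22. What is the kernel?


Kernel = preimage of identity
ker(φ) = {x ∈ ℤ : 11x ≡ 0 (mod 22)}. gcd(11,22) = 11, so 11x ≡ 0 (mod 22) ⟺ x ≡ 0 (mod 22/11 = 2). Hence ker(φ) = 2ℤ

ker(φ) = 2ℤ


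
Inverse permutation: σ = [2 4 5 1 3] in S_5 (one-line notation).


To find σ⁻¹, swap domain and range:
σ(1) = 2 → σ⁻¹(2) = 1
σ(2) = 4 → σ⁻¹(4) = 2
σ(3) = 5 → σ⁻¹(5) = 3
σ(4) = 1 → σ⁻¹(1) = 4
σ(5) = 3 → σ⁻¹(3) = 5

σ⁻¹ = [4 1 5 2 3]


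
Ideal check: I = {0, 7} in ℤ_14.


Check ideal conditions for I = {0, 7} in ℤ_14:
(1) I is an additive subgroup? Yes
(2) For r ∈ ℤ_14 and a ∈ I: r·a ∈ I? Yes

Yes, I is an ideal of ℤ_14


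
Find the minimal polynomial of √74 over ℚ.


√74 satisfies x² - 74 = 0, irreducible over ℚ since 74 is squarefree

Minimal polynomial: x² - 74


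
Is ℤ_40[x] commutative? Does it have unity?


ℤ_40 has zero divisors (2·20 ≡ 0), and these lift to constant zero divisors in ℤ_40[x]; so not an integral domain
Commutative: Yes
Integral domain: No
Has unity: Yes

ℤ_40[x]: Commutative=Yes, Unity=Yes


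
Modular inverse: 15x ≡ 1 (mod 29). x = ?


Use the extended Euclidean algorithm to write 1 = 15·s + 29·t; then s mod 29 is the inverse.
Euclidean algorithm:
  15 = 0·29 + 15
  29 = 1·15 + 14
  15 = 1·14 + 1
  14 = 14·1 + 0
gcd(15,29) = 1
Back-substitution gives: 15·(2) + 29·(-1) = 1
So 15⁻¹ ≡ 2 ≡ 2 (mod 29)
Check: 15 × 2 = 30 ≡ 1 (mod 29) ✓

15⁻¹ ≡ 2 (mod 29)


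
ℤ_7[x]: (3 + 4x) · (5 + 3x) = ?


Expand and collect like terms; reduce coefficients mod 7:
x^0: 3·5 = 15 ≡ 1 (mod 7)
x^1: 3·3 + 4·5 = 29 ≡ 1 (mod 7)
x^2: 4·3 = 12 ≡ 5 (mod 7)
Result: 1 + x + 5x^2

f · g = 1 + x + 5x^2


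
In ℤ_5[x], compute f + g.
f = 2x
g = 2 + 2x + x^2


Add coefficients mod 5:
x^0: 0 + 2 = 2 (mod 5)
x^1: 2 + 2 = 4 (mod 5)
x^2: 0 + 1 = 1 (mod 5)
Result: 2 + 4x + x^2

f + g = 2 + 4x + x^2


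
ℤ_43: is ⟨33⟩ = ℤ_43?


g generates ℤ_n iff gcd(g, n) = 1
gcd(33, 43) = 1
Since gcd = 1, 33 is a generator.

Yes, 33 generates ℤ_43


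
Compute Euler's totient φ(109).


Factor n: 109 = 109
φ(n) = n · ∏(1 - 1/p) over distinct primes p | n
φ(109) = 109 · (1 - 1/109) = 108

φ(109) = 108


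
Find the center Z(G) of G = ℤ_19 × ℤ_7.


Z(G) = {g ∈ G | gx = xg for all x ∈ G}
Direct product of abelian groups is abelian, so Z(G) = G

Z(ℤ_19 × ℤ_7) = ℤ_19 × ℤ_7


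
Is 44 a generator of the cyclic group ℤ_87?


g generates ℤ_n iff gcd(g, n) = 1
gcd(44, 87) = 1
Since gcd = 1, 44 is a generator.

Yes, 44 generates ℤ_87


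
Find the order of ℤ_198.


ℤ_n has n elements.

|ℤ_198| = 198


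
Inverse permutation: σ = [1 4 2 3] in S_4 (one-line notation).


To find σ⁻¹, swap domain and range:
σ(1) = 1 → σ⁻¹(1) = 1
σ(2) = 4 → σ⁻¹(4) = 2
σ(3) = 2 → σ⁻¹(2) = 3
σ(4) = 3 → σ⁻¹(3) = 4

σ⁻¹ = [1 3 4 2]


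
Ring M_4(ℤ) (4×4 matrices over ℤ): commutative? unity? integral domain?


Matrix multiplication is non-commutative for n ≥ 2; the identity matrix I is the unity; singular matrices give zero divisors, so not an integral domain
Commutative: No
Integral domain: No
Has unity: Yes

M_4(ℤ) (4×4 matrices over ℤ): Commutative=No, Unity=Yes


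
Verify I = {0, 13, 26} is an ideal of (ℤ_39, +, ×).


Check ideal conditions for I = {0, 13, 26} in ℤ_39:
(1) I is an additive subgroup? Yes
(2) For r ∈ ℤ_39 and a ∈ I: r·a ∈ I? Yes

Yes, I is an ideal of ℤ_39


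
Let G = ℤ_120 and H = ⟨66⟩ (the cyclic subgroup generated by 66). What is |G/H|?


|⟨66⟩| = n / gcd(66, 120) = 120 / 6 = 20
H is normal (ℤ_120 is abelian).
|G/H| = |G| / |H| = 120 / 20 = 6

|G/H| = 6


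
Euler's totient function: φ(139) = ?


Factor n: 139 = 139
φ(n) = n · ∏(1 - 1/p) over distinct primes p | n
φ(139) = 139 · (1 - 1/139) = 138

φ(139) = 138


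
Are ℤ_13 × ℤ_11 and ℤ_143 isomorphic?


Comparing ℤ_13 × ℤ_11 and ℤ_143:
gcd(13,11) = 1, so ℤ_13 × ℤ_11 ≅ ℤ_143 (CRT)

Yes, ℤ_13 × ℤ_11 ≅ ℤ_143


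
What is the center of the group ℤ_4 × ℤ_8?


Z(G) = {g ∈ G | gx = xg for all x ∈ G}
Direct product of abelian groups is abelian, so Z(G) = G

Z(ℤ_4 × ℤ_8) = ℤ_4 × ℤ_8


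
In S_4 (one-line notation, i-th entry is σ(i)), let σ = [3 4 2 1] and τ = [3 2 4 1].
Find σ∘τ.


σ∘τ: apply τ first, then σ
1 →τ 3 →σ 2
2 →τ 2 →σ 4
3 →τ 4 →σ 1
4 →τ 1 →σ 3

σ∘τ = [2 4 1 3]


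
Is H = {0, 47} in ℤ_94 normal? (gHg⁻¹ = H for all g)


H = {0, 47} in ℤ_94
ℤ_94 is abelian; every subgroup of an abelian group is normal

Yes, normal subgroup


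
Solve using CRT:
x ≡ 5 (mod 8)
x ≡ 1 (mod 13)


m₁ = 8, m₂ = 13, gcd = 1, so CRT applies. M = m₁·m₂ = 104
Let M₁ = M/m₁ = 13, M₂ = M/m₂ = 8
Find y₁ ≡ M₁⁻¹ (mod m₁): 13⁻¹ ≡ 5 (mod 8)
Find y₂ ≡ M₂⁻¹ (mod m₂): 8⁻¹ ≡ 5 (mod 13)
x = a₁·M₁·y₁ + a₂·M₂·y₂ = 5·13·5 + 1·8·5 = 365
Reduce mod 104: x ≡ 53
Check: 53 mod 8 = 5 ✓, 53 mod 13 = 1 ✓

x ≡ 53 (mod 104)


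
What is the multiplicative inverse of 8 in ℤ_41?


Use the extended Euclidean algorithm to write 1 = 8·s + 41·t; then s mod 41 is the inverse.
Euclidean algorithm:
  8 = 0·41 + 8
  41 = 5·8 + 1
  8 = 8·1 + 0
gcd(8,41) = 1
Back-substitution gives: 8·(-5) + 41·(1) = 1
So 8⁻¹ ≡ -5 ≡ 36 (mod 41)
Check: 8 × 36 = 288 ≡ 1 (mod 41) ✓

8⁻¹ ≡ 36 (mod 41)


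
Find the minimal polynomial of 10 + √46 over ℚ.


Let α = 10 + √46. Then α - 10 = √46, so (α - 10)² = 46, giving α² - 20α + 54 = 0. Degree 2 and α ∉ ℚ, so this is the minimal polynomial.

Minimal polynomial: x² - 20x + 54


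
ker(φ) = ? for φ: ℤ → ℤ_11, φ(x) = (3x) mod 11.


Kernel = preimage of identity
ker(φ) = {x ∈ ℤ : 3x ≡ 0 (mod 11)}. gcd(3,11) = 1, so 3x ≡ 0 (mod 11) ⟺ x ≡ 0 (mod 11/1 = 11). Hence ker(φ) = 11ℤ

ker(φ) = 11ℤ


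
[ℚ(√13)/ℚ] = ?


√13 has minimal polynomial x² - 13 (irreducible over ℚ since 13 is squarefree)

[ℚ(√13)/ℚ] = 2


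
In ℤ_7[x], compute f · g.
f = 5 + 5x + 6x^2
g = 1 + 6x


Expand and collect like terms; reduce coefficients mod 7:
x^0: 5·1 = 5 ≡ 5 (mod 7)
x^1: 5·6 + 5·1 = 35 ≡ 0 (mod 7)
x^2: 5·6 + 6·1 = 36 ≡ 1 (mod 7)
x^3: 6·6 = 36 ≡ 1 (mod 7)
Result: 5 + x^2 + x^3

f · g = 5 + x^2 + x^3


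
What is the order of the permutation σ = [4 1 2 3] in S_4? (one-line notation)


Cycle decomposition: (1 4 3 2)
Cycle lengths: 4
Order = lcm(4) = 4

ord(σ) = 4


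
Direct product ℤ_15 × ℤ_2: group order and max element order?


|ℤ_15 × ℤ_2| = 15 × 2 = 30
Max element order = lcm(15,2) = 30
Cyclic? Yes (gcd=1)

|ℤ_15×ℤ_2| = 30, max element order = 30


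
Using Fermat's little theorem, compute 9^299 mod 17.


Fermat's little theorem: if p is prime and gcd(a,p)=1, then a^(p-1) ≡ 1 (mod p)
p = 17 is prime, gcd(9,17) = 1
Reduce exponent: 299 mod 16 = 11
So 9^299 ≡ 9^11 (mod 17)
9^11 mod 17 = 15

9^299 ≡ 15 (mod 17)


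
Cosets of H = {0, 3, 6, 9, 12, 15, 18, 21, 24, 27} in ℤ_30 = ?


H = {0, 3, 6, 9, 12, 15, 18, 21, 24, 27}, |H| = 10
Number of cosets = |G|/|H| = 30/10 = 3
0 + H = {0, 3, 6, 9, 12, 15, 18, 21, 24, 27}
1 + H = {1, 4, 7, 10, 13, 16, 19, 22, 25, 28}
2 + H = {2, 5, 8, 11, 14, 17, 20, 23, 26, 29}

Cosets: 0+H={0,3,6,9,12,15,18,21,24,27}; 1+H={1,4,7,10,13,16,19,22,25,28}; 2+H={2,5,8,11,14,17,20,23,26,29}


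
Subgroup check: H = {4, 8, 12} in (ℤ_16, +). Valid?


Subgroup test for H = {4, 8, 12} in (ℤ_16, +):
(1) 0 ∈ H? No
(2) Closure: for all a,b ∈ H, (a+b) mod 16 ∈ H? No  [counterexample: 4 + 12 = 0 ∉ H]
(3) Inverses: for all a ∈ H, -a mod 16 ∈ H? Yes

No, H is not a subgroup of ℤ_16


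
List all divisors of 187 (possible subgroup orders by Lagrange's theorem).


Lagrange's theorem: |H| divides |G|
|G| = 187
Divisors of 187: 1, 11, 17, 187

Possible subgroup orders: {1, 11, 17, 187}


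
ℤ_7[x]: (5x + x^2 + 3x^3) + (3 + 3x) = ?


Add coefficients mod 7:
x^0: 0 + 3 = 3 (mod 7)
x^1: 5 + 3 = 1 (mod 7)
x^2: 1 + 0 = 1 (mod 7)
x^3: 3 + 0 = 3 (mod 7)
Result: 3 + x + x^2 + 3x^3

f + g = 3 + x + x^2 + 3x^3


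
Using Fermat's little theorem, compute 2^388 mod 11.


Fermat's little theorem: if p is prime and gcd(a,p)=1, then a^(p-1) ≡ 1 (mod p)
p = 11 is prime, gcd(2,11) = 1
Reduce exponent: 388 mod 10 = 8
So 2^388 ≡ 2^8 (mod 11)
2^8 mod 11 = 3

2^388 ≡ 3 (mod 11)


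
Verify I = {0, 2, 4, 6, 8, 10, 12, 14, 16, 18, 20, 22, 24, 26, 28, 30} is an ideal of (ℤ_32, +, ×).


Check ideal conditions for I = {0, 2, 4, 6, 8, 10, 12, 14, 16, 18, 20, 22, 24, 26, 28, 30} in ℤ_32:
(1) I is an additive subgroup? Yes
(2) For r ∈ ℤ_32 and a ∈ I: r·a ∈ I? Yes

Yes, I is an ideal of ℤ_32


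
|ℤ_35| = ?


ℤ_n has n elements.

|ℤ_35| = 35


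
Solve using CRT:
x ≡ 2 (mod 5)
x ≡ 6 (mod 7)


m₁ = 5, m₂ = 7, gcd = 1, so CRT applies. M = m₁·m₂ = 35
Let M₁ = M/m₁ = 7, M₂ = M/m₂ = 5
Find y₁ ≡ M₁⁻¹ (mod m₁): 7⁻¹ ≡ 3 (mod 5)
Find y₂ ≡ M₂⁻¹ (mod m₂): 5⁻¹ ≡ 3 (mod 7)
x = a₁·M₁·y₁ + a₂·M₂·y₂ = 2·7·3 + 6·5·3 = 132
Reduce mod 35: x ≡ 27
Check: 27 mod 5 = 2 ✓, 27 mod 7 = 6 ✓

x ≡ 27 (mod 35)


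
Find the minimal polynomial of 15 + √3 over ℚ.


Let α = 15 + √3. Then α - 15 = √3, so (α - 15)² = 3, giving α² - 30α + 222 = 0. Degree 2 and α ∉ ℚ, so this is the minimal polynomial.

Minimal polynomial: x² - 30x + 222


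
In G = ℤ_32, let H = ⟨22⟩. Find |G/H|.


|⟨22⟩| = n / gcd(22, 32) = 32 / 2 = 16
H is normal (ℤ_32 is abelian).
|G/H| = |G| / |H| = 32 / 16 = 2

|G/H| = 2


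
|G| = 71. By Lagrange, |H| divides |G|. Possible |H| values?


Lagrange's theorem: |H| divides |G|
|G| = 71
Divisors of 71: 1, 71

Possible subgroup orders: {1, 71}


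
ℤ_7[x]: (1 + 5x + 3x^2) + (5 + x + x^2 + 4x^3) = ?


Add coefficients mod 7:
x^0: 1 + 5 = 6 (mod 7)
x^1: 5 + 1 = 6 (mod 7)
x^2: 3 + 1 = 4 (mod 7)
x^3: 0 + 4 = 4 (mod 7)
Result: 6 + 6x + 4x^2 + 4x^3

f + g = 6 + 6x + 4x^2 + 4x^3


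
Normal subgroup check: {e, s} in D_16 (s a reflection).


H = {e, s} in D_16 (s a reflection)
r·s·r⁻¹ = sr⁻² ≠ s for n ≥ 3, so {e, s} is not closed under conjugation

No, not a normal subgroup


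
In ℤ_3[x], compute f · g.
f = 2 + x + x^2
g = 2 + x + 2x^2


Expand and collect like terms; reduce coefficients mod 3:
x^0: 2·2 = 4 ≡ 1 (mod 3)
x^1: 2·1 + 1·2 = 4 ≡ 1 (mod 3)
x^2: 2·2 + 1·1 + 1·2 = 7 ≡ 1 (mod 3)
x^3: 1·2 + 1·1 = 3 ≡ 0 (mod 3)
x^4: 1·2 = 2 ≡ 2 (mod 3)
Result: 1 + x + x^2 + 2x^4

f · g = 1 + x + x^2 + 2x^4


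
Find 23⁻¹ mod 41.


Use the extended Euclidean algorithm to write 1 = 23·s + 41·t; then s mod 41 is the inverse.
Euclidean algorithm:
  23 = 0·41 + 23
  41 = 1·23 + 18
  23 = 1·18 + 5
  18 = 3·5 + 3
  5 = 1·3 + 2
  3 = 1·2 + 1
  2 = 2·1 + 0
gcd(23,41) = 1
Back-substitution gives: 23·(-16) + 41·(9) = 1
So 23⁻¹ ≡ -16 ≡ 25 (mod 41)
Check: 23 × 25 = 575 ≡ 1 (mod 41) ✓

23⁻¹ ≡ 25 (mod 41)


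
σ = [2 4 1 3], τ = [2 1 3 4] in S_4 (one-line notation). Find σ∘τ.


σ∘τ: apply τ first, then σ
1 →τ 2 →σ 4
2 →τ 1 →σ 2
3 →τ 3 →σ 1
4 →τ 4 →σ 3

σ∘τ = [4 2 1 3]


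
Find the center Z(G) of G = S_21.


Z(G) = {g ∈ G | gx = xg for all x ∈ G}
S_n is non-abelian for n ≥ 3; Z(S_21) is trivial

Z(S_21) = {e}


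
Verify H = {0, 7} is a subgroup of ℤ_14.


Subgroup test for H = {0, 7} in (ℤ_14, +):
(1) 0 ∈ H? Yes
(2) Closure: for all a,b ∈ H, (a+b) mod 14 ∈ H? Yes
(3) Inverses: for all a ∈ H, -a mod 14 ∈ H? Yes

Yes, H is a subgroup of ℤ_14


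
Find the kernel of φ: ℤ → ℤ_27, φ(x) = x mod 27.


Kernel = preimage of identity
ker(φ) = {x ∈ ℤ : x ≡ 0 (mod 27)} = 27ℤ = {0, ±27, ±54, ...}

ker(φ) = 27ℤ


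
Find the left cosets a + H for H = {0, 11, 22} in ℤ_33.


H = {0, 11, 22}, |H| = 3
Number of cosets = |G|/|H| = 33/3 = 11
0 + H = {0, 11, 22}
1 + H = {1, 12, 23}
2 + H = {2, 13, 24}
3 + H = {3, 14, 25}
4 + H = {4, 15, 26}
5 + H = {5, 16, 27}
6 + H = {6, 17, 28}
7 + H = {7, 18, 29}
8 + H = {8, 19, 30}
9 + H = {9, 20, 31}
10 + H = {10, 21, 32}

Cosets: 0+H={0,11,22}; 1+H={1,12,23}; 2+H={2,13,24}; 3+H={3,14,25}; 4+H={4,15,26}; 5+H={5,16,27}; 6+H={6,17,28}; 7+H={7,18,29}; 8+H={8,19,30}; 9+H={9,20,31}; 10+H={10,21,32}


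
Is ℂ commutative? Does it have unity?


ℂ is a field: commutative, has unity, every nonzero element is a unit (hence an integral domain)
Commutative: Yes
Integral domain: Yes
Has unity: Yes

ℂ: Commutative=Yes, Unity=Yes


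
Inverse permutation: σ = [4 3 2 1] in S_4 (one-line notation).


To find σ⁻¹, swap domain and range:
σ(1) = 4 → σ⁻¹(4) = 1
σ(2) = 3 → σ⁻¹(3) = 2
σ(3) = 2 → σ⁻¹(2) = 3
σ(4) = 1 → σ⁻¹(1) = 4

σ⁻¹ = [4 3 2 1]


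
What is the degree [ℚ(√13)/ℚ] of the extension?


√13 has minimal polynomial x² - 13 (irreducible over ℚ since 13 is squarefree)

[ℚ(√13)/ℚ] = 2


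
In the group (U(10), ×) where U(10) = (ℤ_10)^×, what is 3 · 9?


Operation: multiplication mod 10
3 · 9 = (a × b) mod 10 with a = 3, b = 9

3 · 9 = 7


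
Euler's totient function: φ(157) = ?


Factor n: 157 = 157
φ(n) = n · ∏(1 - 1/p) over distinct primes p | n
φ(157) = 157 · (1 - 1/157) = 156

φ(157) = 156


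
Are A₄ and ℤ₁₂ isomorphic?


Comparing A₄ and ℤ₁₂:
A₄ is non-abelian, ℤ₁₂ is abelian

No, A₄ ≇ ℤ₁₂


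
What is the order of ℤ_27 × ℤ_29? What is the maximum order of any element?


|ℤ_27 × ℤ_29| = 27 × 29 = 783
Max element order = lcm(27,29) = 783
Cyclic? Yes (gcd=1)

|ℤ_27×ℤ_29| = 783, max element order = 783


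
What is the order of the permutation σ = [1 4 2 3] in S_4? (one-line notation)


Cycle decomposition: (2 4 3)
Cycle lengths: 3
Order = lcm(3) = 3

ord(σ) = 3


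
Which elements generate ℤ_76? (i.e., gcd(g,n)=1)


g generates ℤ_n iff gcd(g,n) = 1
Prime factors of 76: 2, 19
Generators are g ∈ {1,...,75} not divisible by any of these primes.
Generators: {1, 3, 5, 7, 9, 11, 13, 15, 17, 21, 23, 25, 27, 29, 31, 33, 35, 37, 39, 41, 43, 45, 47, 49, 51, 53, 55, 59, 61, 63, 65, 67, 69, 71, 73, 75}
Number of generators = φ(76) = 36

Generators of ℤ_76 = {1, 3, 5, 7, 9, 11, 13, 15, 17, 21, 23, 25, 27, 29, 31, 33, 35, 37, 39, 41, 43, 45, 47, 49, 51, 53, 55, 59, 61, 63, 65, 67, 69, 71, 73, 75}


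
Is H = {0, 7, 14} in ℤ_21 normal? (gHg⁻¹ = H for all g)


H = {0, 7, 14} in ℤ_21
ℤ_21 is abelian; every subgroup of an abelian group is normal

Yes, normal subgroup


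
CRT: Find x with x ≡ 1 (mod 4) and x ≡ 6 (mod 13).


m₁ = 4, m₂ = 13, gcd = 1, so CRT applies. M = m₁·m₂ = 52
Let M₁ = M/m₁ = 13, M₂ = M/m₂ = 4
Find y₁ ≡ M₁⁻¹ (mod m₁): 13⁻¹ ≡ 1 (mod 4)
Find y₂ ≡ M₂⁻¹ (mod m₂): 4⁻¹ ≡ 10 (mod 13)
x = a₁·M₁·y₁ + a₂·M₂·y₂ = 1·13·1 + 6·4·10 = 253
Reduce mod 52: x ≡ 45
Check: 45 mod 4 = 1 ✓, 45 mod 13 = 6 ✓

x ≡ 45 (mod 52)


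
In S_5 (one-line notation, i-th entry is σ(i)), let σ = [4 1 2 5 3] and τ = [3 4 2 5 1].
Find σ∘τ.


σ∘τ: apply τ first, then σ
1 →τ 3 →σ 2
2 →τ 4 →σ 5
3 →τ 2 →σ 1
4 →τ 5 →σ 3
5 →τ 1 →σ 4

σ∘τ = [2 5 1 3 4]


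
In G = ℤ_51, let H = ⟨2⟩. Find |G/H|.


|⟨2⟩| = n / gcd(2, 51) = 51 / 1 = 51
H is normal (ℤ_51 is abelian).
|G/H| = |G| / |H| = 51 / 51 = 1

|G/H| = 1


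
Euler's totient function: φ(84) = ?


Factor n: 84 = 2^2 × 3 × 7
φ(n) = n · ∏(1 - 1/p) over distinct primes p | n
φ(84) = 84 · (1 - 1/2) · (1 - 1/3) · (1 - 1/7) = 24

φ(84) = 24


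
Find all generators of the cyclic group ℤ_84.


g generates ℤ_n iff gcd(g,n) = 1
Prime factors of 84: 2, 3, 7
Generators are g ∈ {1,...,83} not divisible by any of these primes.
Generators: {1, 5, 11, 13, 17, 19, 23, 25, 29, 31, 37, 41, 43, 47, 53, 55, 59, 61, 65, 67, 71, 73, 79, 83}
Number of generators = φ(84) = 24

Generators of ℤ_84 = {1, 5, 11, 13, 17, 19, 23, 25, 29, 31, 37, 41, 43, 47, 53, 55, 59, 61, 65, 67, 71, 73, 79, 83}


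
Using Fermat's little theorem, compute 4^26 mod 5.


Fermat's little theorem: if p is prime and gcd(a,p)=1, then a^(p-1) ≡ 1 (mod p)
p = 5 is prime, gcd(4,5) = 1
Reduce exponent: 26 mod 4 = 2
So 4^26 ≡ 4^2 (mod 5)
4^2 mod 5 = 1

4^26 ≡ 1 (mod 5)


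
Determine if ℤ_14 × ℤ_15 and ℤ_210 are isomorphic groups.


Comparing ℤ_14 × ℤ_15 and ℤ_210:
gcd(14,15) = 1, so ℤ_14 × ℤ_15 ≅ ℤ_210 (CRT)

Yes, ℤ_14 × ℤ_15 ≅ ℤ_210


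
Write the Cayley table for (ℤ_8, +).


Elements: {0, 1, 2, 3, 4, 5, 6, 7}
Operation: addition mod 8
Entry (a, b) = (a + b) mod 8

Cayley table:
  | 0 | 1 | 2 | 3 | 4 | 5 | 6 | 7
0 | 0 | 1 | 2 | 3 | 4 | 5 | 6 | 7
1 | 1 | 2 | 3 | 4 | 5 | 6 | 7 | 0
2 | 2 | 3 | 4 | 5 | 6 | 7 | 0 | 1
3 | 3 | 4 | 5 | 6 | 7 | 0 | 1 | 2
4 | 4 | 5 | 6 | 7 | 0 | 1 | 2 | 3
5 | 5 | 6 | 7 | 0 | 1 | 2 | 3 | 4
6 | 6 | 7 | 0 | 1 | 2 | 3 | 4 | 5
7 | 7 | 0 | 1 | 2 | 3 | 4 | 5 | 6


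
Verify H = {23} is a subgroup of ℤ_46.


Subgroup test for H = {23} in (ℤ_46, +):
(1) 0 ∈ H? No
(2) Closure: for all a,b ∈ H, (a+b) mod 46 ∈ H? No  [counterexample: 23 + 23 = 0 ∉ H]
(3) Inverses: for all a ∈ H, -a mod 46 ∈ H? Yes

No, H is not a subgroup of ℤ_46


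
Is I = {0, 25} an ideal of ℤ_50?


Check ideal conditions for I = {0, 25} in ℤ_50:
(1) I is an additive subgroup? Yes
(2) For r ∈ ℤ_50 and a ∈ I: r·a ∈ I? Yes

Yes, I is an ideal of ℤ_50


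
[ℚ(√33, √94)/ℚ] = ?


[ℚ(√33,√94):ℚ] = [ℚ(√33,√94):ℚ(√33)]·[ℚ(√33):ℚ] = 2·2 = 4

[ℚ(√33, √94)/ℚ] = 4


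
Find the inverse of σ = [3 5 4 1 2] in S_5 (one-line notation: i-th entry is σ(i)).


To find σ⁻¹, swap domain and range:
σ(1) = 3 → σ⁻¹(3) = 1
σ(2) = 5 → σ⁻¹(5) = 2
σ(3) = 4 → σ⁻¹(4) = 3
σ(4) = 1 → σ⁻¹(1) = 4
σ(5) = 2 → σ⁻¹(2) = 5

σ⁻¹ = [4 5 1 3 2]


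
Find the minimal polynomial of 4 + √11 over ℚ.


Let α = 4 + √11. Then α - 4 = √11, so (α - 4)² = 11, giving α² - 8α + 5 = 0. Degree 2 and α ∉ ℚ, so this is the minimal polynomial.

Minimal polynomial: x² - 8x + 5


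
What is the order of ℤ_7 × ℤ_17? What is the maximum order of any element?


|ℤ_7 × ℤ_17| = 7 × 17 = 119
Max element order = lcm(7,17) = 119
Cyclic? Yes (gcd=1)

|ℤ_7×ℤ_17| = 119, max element order = 119


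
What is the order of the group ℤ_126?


ℤ_n has n elements.

|ℤ_126| = 126


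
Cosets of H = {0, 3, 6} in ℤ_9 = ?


H = {0, 3, 6}, |H| = 3
Number of cosets = |G|/|H| = 9/3 = 3
0 + H = {0, 3, 6}
1 + H = {1, 4, 7}
2 + H = {2, 5, 8}

Cosets: 0+H={0,3,6}; 1+H={1,4,7}; 2+H={2,5,8}


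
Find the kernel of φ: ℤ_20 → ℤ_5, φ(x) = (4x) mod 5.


Kernel = preimage of identity
ker(φ) = {x ∈ ℤ_20 : 4x ≡ 0 (mod 5)}. Since 5 | 20, φ is well-defined. The kernel is the cyclic subgroup ⟨5⟩ of ℤ_20 (order 4), i.e. {0, 5, 10, 15}

ker(φ) = {0, 5, 10, 15}


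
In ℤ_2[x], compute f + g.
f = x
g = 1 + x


Add coefficients mod 2:
x^0: 0 + 1 = 1 (mod 2)
x^1: 1 + 1 = 0 (mod 2)
Result: 1

f + g = 1


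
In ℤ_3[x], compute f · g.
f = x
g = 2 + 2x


Expand and collect like terms; reduce coefficients mod 3:
x^0: 0·2 = 0 ≡ 0 (mod 3)
x^1: 0·2 + 1·2 = 2 ≡ 2 (mod 3)
x^2: 1·2 = 2 ≡ 2 (mod 3)
Result: 2x + 2x^2

f · g = 2x + 2x^2


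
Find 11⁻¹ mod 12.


Use the extended Euclidean algorithm to write 1 = 11·s + 12·t; then s mod 12 is the inverse.
Euclidean algorithm:
  11 = 0·12 + 11
  12 = 1·11 + 1
  11 = 11·1 + 0
gcd(11,12) = 1
Back-substitution gives: 11·(-1) + 12·(1) = 1
So 11⁻¹ ≡ -1 ≡ 11 (mod 12)
Check: 11 × 11 = 121 ≡ 1 (mod 12) ✓

11⁻¹ ≡ 11 (mod 12)


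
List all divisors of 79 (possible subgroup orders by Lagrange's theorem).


Lagrange's theorem: |H| divides |G|
|G| = 79
Divisors of 79: 1, 79

Possible subgroup orders: {1, 79}


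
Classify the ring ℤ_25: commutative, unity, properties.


ℤ_25 is a commutative ring with unity 1; 25 = 5×5 is composite, so 5·5 ≡ 0 gives zero divisors (not an integral domain)
Commutative: Yes
Integral domain: No
Has unity: Yes

ℤ_25: Commutative=Yes, Unity=Yes


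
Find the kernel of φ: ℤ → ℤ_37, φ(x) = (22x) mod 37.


Kernel = preimage of identity
ker(φ) = {x ∈ ℤ : 22x ≡ 0 (mod 37)}. gcd(22,37) = 1, so 22x ≡ 0 (mod 37) ⟺ x ≡ 0 (mod 37/1 = 37). Hence ker(φ) = 37ℤ

ker(φ) = 37ℤ


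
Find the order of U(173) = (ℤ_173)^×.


U(n) is the group of units mod n; |U(n)| = φ(n)
|U(173)| = φ(173) = 172

|U(173) = (ℤ_173)^×| = 172


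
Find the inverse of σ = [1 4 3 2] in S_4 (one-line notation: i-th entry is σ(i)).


To find σ⁻¹, swap domain and range:
σ(1) = 1 → σ⁻¹(1) = 1
σ(2) = 4 → σ⁻¹(4) = 2
σ(3) = 3 → σ⁻¹(3) = 3
σ(4) = 2 → σ⁻¹(2) = 4

σ⁻¹ = [1 4 3 2]


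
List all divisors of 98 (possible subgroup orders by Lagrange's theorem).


Lagrange's theorem: |H| divides |G|
|G| = 98
Divisors of 98: 1, 2, 7, 14, 49, 98

Possible subgroup orders: {1, 2, 7, 14, 49, 98}


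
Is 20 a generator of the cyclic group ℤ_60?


g generates ℤ_n iff gcd(g, n) = 1
gcd(20, 60) = 20
Since gcd = 20 ≠ 1, ⟨20⟩ has order 3 < 60, so 20 is not a generator.

No, 20 does not generate ℤ_60


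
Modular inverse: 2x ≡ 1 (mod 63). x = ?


Use the extended Euclidean algorithm to write 1 = 2·s + 63·t; then s mod 63 is the inverse.
Euclidean algorithm:
  2 = 0·63 + 2
  63 = 31·2 + 1
  2 = 2·1 + 0
gcd(2,63) = 1
Back-substitution gives: 2·(-31) + 63·(1) = 1
So 2⁻¹ ≡ -31 ≡ 32 (mod 63)
Check: 2 × 32 = 64 ≡ 1 (mod 63) ✓

2⁻¹ ≡ 32 (mod 63)


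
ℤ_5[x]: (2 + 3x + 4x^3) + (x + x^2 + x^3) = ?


Add coefficients mod 5:
x^0: 2 + 0 = 2 (mod 5)
x^1: 3 + 1 = 4 (mod 5)
x^2: 0 + 1 = 1 (mod 5)
x^3: 4 + 1 = 0 (mod 5)
Result: 2 + 4x + x^2

f + g = 2 + 4x + x^2


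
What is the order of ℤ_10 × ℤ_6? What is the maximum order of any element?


|ℤ_10 × ℤ_6| = 10 × 6 = 60
Max element order = lcm(10,6) = 30
Cyclic? No (gcd=2)

|ℤ_10×ℤ_6| = 60, max element order = 30


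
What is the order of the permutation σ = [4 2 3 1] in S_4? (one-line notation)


Cycle decomposition: (1 4)
Cycle lengths: 2
Order = lcm(2) = 2

ord(σ) = 2


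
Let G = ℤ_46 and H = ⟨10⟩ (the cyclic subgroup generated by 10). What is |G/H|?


|⟨10⟩| = n / gcd(10, 46) = 46 / 2 = 23
H is normal (ℤ_46 is abelian).
|G/H| = |G| / |H| = 46 / 23 = 2

|G/H| = 2


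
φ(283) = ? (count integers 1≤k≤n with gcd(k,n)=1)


Factor n: 283 = 283
φ(n) = n · ∏(1 - 1/p) over distinct primes p | n
φ(283) = 283 · (1 - 1/283) = 282

φ(283) = 282


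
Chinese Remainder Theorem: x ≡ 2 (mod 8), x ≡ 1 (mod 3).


m₁ = 8, m₂ = 3, gcd = 1, so CRT applies. M = m₁·m₂ = 24
Let M₁ = M/m₁ = 3, M₂ = M/m₂ = 8
Find y₁ ≡ M₁⁻¹ (mod m₁): 3⁻¹ ≡ 3 (mod 8)
Find y₂ ≡ M₂⁻¹ (mod m₂): 8⁻¹ ≡ 2 (mod 3)
x = a₁·M₁·y₁ + a₂·M₂·y₂ = 2·3·3 + 1·8·2 = 34
Reduce mod 24: x ≡ 10
Check: 10 mod 8 = 2 ✓, 10 mod 3 = 1 ✓

x ≡ 10 (mod 24)


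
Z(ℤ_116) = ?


Z(G) = {g ∈ G | gx = xg for all x ∈ G}
ℤ_116 is abelian, so Z(G) = G

Z(ℤ_116) = ℤ_116
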